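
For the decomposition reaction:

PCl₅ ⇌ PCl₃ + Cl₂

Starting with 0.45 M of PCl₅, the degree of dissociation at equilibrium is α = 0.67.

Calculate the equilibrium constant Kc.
K_c = 0.6121

x = α·[A]₀ = 0.67 × 0.45 = 0.3015 M dissociated.
At eq: [PCl₅] = 0.45 − 0.3015 = 0.1485 M; [PCl₃] = [Cl₂] = x = 0.3015 M.
Kc = [PCl₃][Cl₂]/[PCl₅] = (0.3015)²/0.1485 = 0.6121.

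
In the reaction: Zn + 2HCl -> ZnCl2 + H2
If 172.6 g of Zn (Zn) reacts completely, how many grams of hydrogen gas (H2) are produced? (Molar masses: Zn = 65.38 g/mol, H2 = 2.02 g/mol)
Moles of Zn = 172.6 g ÷ 65.38 g/mol = 2.63995 mol
Mole ratio: 1 mol H2 / 1 mol Zn
Moles of H2 = 2.63995 × (1/1) = 2.63995 mol
Mass of H2 = 2.63995 mol × 2.02 g/mol = 5.333 g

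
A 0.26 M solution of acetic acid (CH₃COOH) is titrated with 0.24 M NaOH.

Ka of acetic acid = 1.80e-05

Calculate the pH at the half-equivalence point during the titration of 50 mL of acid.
pH = pKa = 4.74

At the half-equivalence point, [HA] = [A⁻], so by Henderson–Hasselbalch pH = pKa + log(1) = pKa.
pKa = −log(1.80e-05) = 4.74.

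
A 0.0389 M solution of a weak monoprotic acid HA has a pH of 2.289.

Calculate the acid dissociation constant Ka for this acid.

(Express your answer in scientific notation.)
K_a = 7.83e-04

[H⁺] = 10^(−pH) = 10^(−2.289) = 5.140e-03 M. For HA ⇌ H⁺ + A⁻, Ka = x²/(C − x) = (5.140e-03)²/(0.0389 − 5.140e-03) = 7.83e-04.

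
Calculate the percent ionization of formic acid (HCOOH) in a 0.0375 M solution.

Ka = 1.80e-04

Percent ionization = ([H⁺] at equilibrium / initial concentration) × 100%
Percent ionization = 6.69%

Let x = [H⁺]. Ka = x²/(C - x) ⇒ x² + (1.80e-04)x - (1.80e-04)(0.0375) = 0. x = 2.5096e-03. Percent = (2.5096e-03/0.0375) × 100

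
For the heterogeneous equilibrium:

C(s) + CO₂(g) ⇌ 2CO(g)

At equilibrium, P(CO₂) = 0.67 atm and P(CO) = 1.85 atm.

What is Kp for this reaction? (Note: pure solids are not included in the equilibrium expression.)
K_p = 5.108

Solid C is excluded.
Kp = P(CO)²/P(CO₂) = (1.85)²/0.67 = 3.423/0.67 = 5.108.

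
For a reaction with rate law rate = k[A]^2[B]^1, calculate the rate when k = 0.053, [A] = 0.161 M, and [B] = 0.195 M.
0.0002679 M/s

rate = k·[A]^2·[B]^1 = 0.053·(0.161)^2·(0.195)^1 = 0.053·0.025921·0.195 = 0.0002679 M/s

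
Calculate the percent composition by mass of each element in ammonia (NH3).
N: 82.27%, H: 17.76%

Molar mass of NH3 = 17.03 g/mol
% N = (1 × 14.01) / 17.03 × 100% = 14.01 / 17.03 × 100% = 82.27%
% H = (3 × 1.008) / 17.03 × 100% = 3.024 / 17.03 × 100% = 17.76%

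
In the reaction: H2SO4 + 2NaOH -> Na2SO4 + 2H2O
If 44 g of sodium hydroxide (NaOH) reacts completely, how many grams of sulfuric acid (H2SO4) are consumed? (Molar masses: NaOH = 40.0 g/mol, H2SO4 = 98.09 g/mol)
Moles of NaOH = 44 g ÷ 40.0 g/mol = 1.1 mol
Mole ratio: 1 mol H2SO4 / 2 mol NaOH
Moles of H2SO4 = 1.1 × (1/2) = 0.55 mol
Mass of H2SO4 = 0.55 mol × 98.09 g/mol = 53.95 g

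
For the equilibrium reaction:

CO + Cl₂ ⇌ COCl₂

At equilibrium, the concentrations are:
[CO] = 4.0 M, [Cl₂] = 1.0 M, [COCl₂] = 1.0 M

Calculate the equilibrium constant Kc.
K_c = 0.2500

Kc = ([COCl₂]) / ([CO] × [Cl₂])
   = ((1.0)) / ((4.0)·(1.0))
   = 1 / 4 = 0.2500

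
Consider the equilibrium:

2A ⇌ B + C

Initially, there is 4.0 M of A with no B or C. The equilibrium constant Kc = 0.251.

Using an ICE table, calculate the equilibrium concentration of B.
[B] = 1.001 M

ICE: [A] = 4.0 − 2x, [B] = [C] = x.
Kc = x²/(4.0 − 2x)² = 0.251 ⇒ √Kc = x/(4.0 − 2x).
x = √0.251·4.0/(1 + 2√0.251) = 0.501·4.0/2.002 = 1.001.
[B] = x = 1.001 M.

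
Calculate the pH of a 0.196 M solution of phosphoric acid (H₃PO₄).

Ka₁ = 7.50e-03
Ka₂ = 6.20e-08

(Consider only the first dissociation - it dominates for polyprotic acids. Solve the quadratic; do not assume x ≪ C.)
pH = 1.46

x² + Ka₁·x − Ka₁·C = 0 with Ka₁ = 7.50e-03, C = 0.196.
x = (−Ka₁ + √(Ka₁² + 4·Ka₁·C))/2 = 3.4774e-02 M, so pH = 1.46.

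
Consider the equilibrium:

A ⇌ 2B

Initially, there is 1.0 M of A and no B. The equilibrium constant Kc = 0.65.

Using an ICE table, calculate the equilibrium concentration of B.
[B] = 0.660 M

ICE: [A] = 1.0 − x, [B] = 2x.
Kc = (2x)²/(1.0 − x) = 0.65 ⇒ 4x² + 0.65x − 0.65 = 0.
x = (−0.65 + √(0.65² + 4·4·0.65))/(2·4) = (−0.65 + √10.822)/8 = 0.32997.
[B] = 2x = 0.660 M.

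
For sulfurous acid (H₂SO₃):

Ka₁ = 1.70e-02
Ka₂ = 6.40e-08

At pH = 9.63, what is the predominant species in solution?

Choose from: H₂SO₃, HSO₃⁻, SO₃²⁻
SO₃²⁻

pKa1 = 1.77, pKa2 = 7.19. Each pKa is the crossover between adjacent species; pH = 9.63 lies in the region where SO₃²⁻ predominates.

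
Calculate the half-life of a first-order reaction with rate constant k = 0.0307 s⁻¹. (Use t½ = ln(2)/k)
22.58 s

t½ = ln(2)/k = 0.6931/0.0307 = 22.58 s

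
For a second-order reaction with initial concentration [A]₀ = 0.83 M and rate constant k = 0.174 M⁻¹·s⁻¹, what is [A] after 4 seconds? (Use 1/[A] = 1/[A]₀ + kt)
0.5261 M

1/[A] = 1/[A]₀ + k·t = 1/0.83 + (0.174)·(4) = 1.2048 + 0.6960 = 1.9008
[A] = 1/1.9008 = 0.5261 M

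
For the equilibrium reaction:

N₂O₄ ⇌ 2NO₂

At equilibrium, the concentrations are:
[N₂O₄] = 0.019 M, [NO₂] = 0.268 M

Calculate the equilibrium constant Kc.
K_c = 3.7802

Kc = ([NO₂]^2) / ([N₂O₄])
   = ((0.268)^2) / ((0.019))
   = 0.071824 / 0.019 = 3.7802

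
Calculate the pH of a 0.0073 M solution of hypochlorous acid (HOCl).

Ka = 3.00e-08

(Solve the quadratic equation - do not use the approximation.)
pH = 4.83

x² + Ka×x - Ka×C = 0. Using quadratic formula: [H⁺] = 1.4784e-05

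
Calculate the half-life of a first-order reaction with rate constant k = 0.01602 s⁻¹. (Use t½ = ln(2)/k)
43.27 s

t½ = ln(2)/k = 0.6931/0.01602 = 43.27 s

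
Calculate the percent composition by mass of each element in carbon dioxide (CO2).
C: 27.29%, O: 72.71%

Molar mass of CO2 = 44.01 g/mol
% C = (1 × 12.01) / 44.01 × 100% = 12.01 / 44.01 × 100% = 27.29%
% O = (2 × 16.0) / 44.01 × 100% = 32 / 44.01 × 100% = 72.71%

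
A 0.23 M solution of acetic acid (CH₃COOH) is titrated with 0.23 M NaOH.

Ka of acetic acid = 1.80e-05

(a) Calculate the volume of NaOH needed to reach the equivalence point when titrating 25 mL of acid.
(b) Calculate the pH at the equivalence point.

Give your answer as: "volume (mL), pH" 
V = 25.0 mL, pH = 8.90

(a) At equivalence: moles acid = moles base.
moles acid = 0.23 × 0.025 = 0.00575 mol; V_NaOH = 0.00575/0.23 = 0.025 L = 25.0 mL.
(b) At equivalence, all acid → conjugate base A⁻ at [A⁻] = 0.00575/0.05 = 0.115 M.
Kb = Kw/Ka = 1.0e-14/1.80e-05 = 5.556e-10; [OH⁻] = √(Kb·[A⁻]) = 7.993e-06; pOH = 5.10; pH = 14 − pOH = 8.90.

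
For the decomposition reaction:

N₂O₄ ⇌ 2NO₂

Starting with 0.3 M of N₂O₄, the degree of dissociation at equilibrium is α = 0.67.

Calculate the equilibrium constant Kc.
K_c = 1.6324

x = α·[A]₀ = 0.67 × 0.3 = 0.201 M dissociated.
At eq: [N₂O₄] = 0.3 − 0.201 = 0.099 M; [NO₂] = 2x = 0.402 M.
Kc = [NO₂]²/[N₂O₄] = (0.402)²/0.099 = 1.632.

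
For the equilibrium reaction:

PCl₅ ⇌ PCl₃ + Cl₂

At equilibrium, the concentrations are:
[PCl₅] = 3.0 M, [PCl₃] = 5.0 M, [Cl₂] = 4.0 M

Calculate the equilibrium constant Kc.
K_c = 6.6667

Kc = ([PCl₃] × [Cl₂]) / ([PCl₅])
   = ((5.0)·(4.0)) / ((3.0))
   = 20 / 3 = 6.6667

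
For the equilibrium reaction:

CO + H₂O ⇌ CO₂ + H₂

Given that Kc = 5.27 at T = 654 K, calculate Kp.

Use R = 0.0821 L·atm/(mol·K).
K_p = 5.2700

Δn = (moles gaseous products) − (moles gaseous reactants) = 0
T = 654 K; RT = 0.0821 × 654 = 53.6934
Kp = Kc·(RT)^Δn = 5.27 × (53.6934)^0 = 5.27 × 1 = 5.2700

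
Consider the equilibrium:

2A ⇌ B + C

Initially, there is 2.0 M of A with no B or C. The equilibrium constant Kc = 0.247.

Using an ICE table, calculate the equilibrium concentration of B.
[B] = 0.498 M

ICE: [A] = 2.0 − 2x, [B] = [C] = x.
Kc = x²/(2.0 − 2x)² = 0.247 ⇒ √Kc = x/(2.0 − 2x).
x = √0.247·2.0/(1 + 2√0.247) = 0.49699·2.0/1.994 = 0.49849.
[B] = x = 0.498 M.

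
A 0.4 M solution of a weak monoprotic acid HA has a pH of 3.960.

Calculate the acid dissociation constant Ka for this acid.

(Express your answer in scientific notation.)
K_a = 3.01e-08

[H⁺] = 10^(−pH) = 10^(−3.960) = 1.096e-04 M. For HA ⇌ H⁺ + A⁻, Ka = x²/(C − x) = (1.096e-04)²/(0.4 − 1.096e-04) = 3.01e-08.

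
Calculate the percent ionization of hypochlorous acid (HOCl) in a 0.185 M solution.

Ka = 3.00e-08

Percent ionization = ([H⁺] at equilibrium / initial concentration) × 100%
Percent ionization = 0.0403%

Let x = [H⁺]. Ka = x²/(C - x) ⇒ x² + (3.00e-08)x - (3.00e-08)(0.185) = 0. x = 7.4483e-05. Percent = (7.4483e-05/0.185) × 100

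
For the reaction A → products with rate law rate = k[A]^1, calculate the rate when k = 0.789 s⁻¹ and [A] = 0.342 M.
0.2698 M/s

rate = k·[A]^1 = 0.789·(0.342)^1 = 0.789·0.342 = 0.2698 M/s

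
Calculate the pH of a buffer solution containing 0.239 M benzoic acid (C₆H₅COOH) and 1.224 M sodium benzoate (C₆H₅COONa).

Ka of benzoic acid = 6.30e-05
pH = 4.91

pKa = -log(6.30e-05) = 4.20. pH = pKa + log([A⁻]/[HA]) = 4.20 + log(1.224/0.239)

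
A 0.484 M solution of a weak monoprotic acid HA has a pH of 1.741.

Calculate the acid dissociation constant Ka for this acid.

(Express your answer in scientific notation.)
K_a = 7.08e-04

[H⁺] = 10^(−pH) = 10^(−1.741) = 1.816e-02 M. For HA ⇌ H⁺ + A⁻, Ka = x²/(C − x) = (1.816e-02)²/(0.484 − 1.816e-02) = 7.08e-04.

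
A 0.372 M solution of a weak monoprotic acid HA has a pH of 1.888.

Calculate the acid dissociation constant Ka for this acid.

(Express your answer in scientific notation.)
K_a = 4.66e-04

[H⁺] = 10^(−pH) = 10^(−1.888) = 1.294e-02 M. For HA ⇌ H⁺ + A⁻, Ka = x²/(C − x) = (1.294e-02)²/(0.372 − 1.294e-02) = 4.66e-04.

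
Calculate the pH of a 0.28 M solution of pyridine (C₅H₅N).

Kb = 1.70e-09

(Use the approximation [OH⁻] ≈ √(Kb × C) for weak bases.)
pH = 9.34

[OH⁻] = √(Kb × C) = √(1.70e-09 × 0.28) = 2.1817e-05. pOH = 4.66, pH = 14 - pOH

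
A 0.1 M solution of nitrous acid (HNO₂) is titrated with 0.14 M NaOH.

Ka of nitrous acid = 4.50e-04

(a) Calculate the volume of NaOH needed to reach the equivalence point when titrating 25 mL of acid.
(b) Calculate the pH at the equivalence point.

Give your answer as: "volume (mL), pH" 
V = 17.9 mL, pH = 8.06

(a) At equivalence: moles acid = moles base.
moles acid = 0.1 × 0.025 = 0.0025 mol; V_NaOH = 0.0025/0.14 = 0.01786 L = 17.9 mL.
(b) At equivalence, all acid → conjugate base A⁻ at [A⁻] = 0.0025/0.04286 = 0.05833 M.
Kb = Kw/Ka = 1.0e-14/4.50e-04 = 2.222e-11; [OH⁻] = √(Kb·[A⁻]) = 1.139e-06; pOH = 5.94; pH = 14 − pOH = 8.06.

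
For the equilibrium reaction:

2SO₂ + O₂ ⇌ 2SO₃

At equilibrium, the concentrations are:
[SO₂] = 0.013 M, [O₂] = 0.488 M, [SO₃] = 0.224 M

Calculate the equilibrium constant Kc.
K_c = 6.08e+02

Kc = ([SO₃]^2) / ([SO₂]^2 × [O₂])
   = ((0.224)^2) / ((0.013)^2·(0.488))
   = 0.050176 / 8.2472e-05 = 6.08e+02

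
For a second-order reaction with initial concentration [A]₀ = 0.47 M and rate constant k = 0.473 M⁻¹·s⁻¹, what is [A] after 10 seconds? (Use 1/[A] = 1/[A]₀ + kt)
0.1458 M

1/[A] = 1/[A]₀ + k·t = 1/0.47 + (0.473)·(10) = 2.1277 + 4.7300 = 6.8577
[A] = 1/6.8577 = 0.1458 M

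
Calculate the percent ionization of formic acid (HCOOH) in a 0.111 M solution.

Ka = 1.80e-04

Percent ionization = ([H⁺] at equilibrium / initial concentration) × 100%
Percent ionization = 3.95%

Let x = [H⁺]. Ka = x²/(C - x) ⇒ x² + (1.80e-04)x - (1.80e-04)(0.111) = 0. x = 4.3808e-03. Percent = (4.3808e-03/0.111) × 100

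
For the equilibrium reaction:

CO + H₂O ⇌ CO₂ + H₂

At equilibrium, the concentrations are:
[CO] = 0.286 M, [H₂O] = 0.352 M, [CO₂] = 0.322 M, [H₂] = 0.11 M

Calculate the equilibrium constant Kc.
K_c = 0.3518

Kc = ([CO₂] × [H₂]) / ([CO] × [H₂O])
   = ((0.322)·(0.11)) / ((0.286)·(0.352))
   = 0.03542 / 0.10067 = 0.3518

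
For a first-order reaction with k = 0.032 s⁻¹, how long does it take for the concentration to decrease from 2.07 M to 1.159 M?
18.12 s

From ln[A] = ln[A]₀ - k·t: t = ln([A]₀/[A])/k = ln(2.07/1.159)/0.032 = ln(1.7860)/0.032 = 0.5800/0.032 = 18.12 s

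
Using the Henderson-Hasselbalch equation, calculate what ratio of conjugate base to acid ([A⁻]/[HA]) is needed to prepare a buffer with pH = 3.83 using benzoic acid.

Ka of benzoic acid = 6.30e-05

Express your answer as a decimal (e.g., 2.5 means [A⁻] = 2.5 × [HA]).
[A⁻]/[HA] = 0.426

pKa = −log(6.30e-05) = 4.2007. pH = pKa + log([A⁻]/[HA]). 3.83 = 4.2007 + log(ratio). log(ratio) = 3.83 − 4.2007 = -0.3707. ratio = 10^(-0.3707) = 0.426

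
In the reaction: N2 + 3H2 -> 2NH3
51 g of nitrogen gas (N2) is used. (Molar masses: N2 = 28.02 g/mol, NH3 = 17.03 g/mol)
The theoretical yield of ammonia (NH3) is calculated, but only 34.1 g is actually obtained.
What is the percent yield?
Moles of N2 = 51 g ÷ 28.02 g/mol = 1.82013 mol
Mole ratio: 2 mol NH3 / 1 mol N2
Moles of NH3 = 1.82013 × (2/1) = 3.64026 mol
Theoretical yield = 3.64026 mol × 17.03 g/mol = 61.994 g
Actual yield = 34.1 g
Percent yield = (34.1 / 61.994) × 100% = 55.0%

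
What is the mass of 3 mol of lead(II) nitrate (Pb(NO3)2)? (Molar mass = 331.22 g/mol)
Mass = 3 mol × 331.22 g/mol = 993.7 g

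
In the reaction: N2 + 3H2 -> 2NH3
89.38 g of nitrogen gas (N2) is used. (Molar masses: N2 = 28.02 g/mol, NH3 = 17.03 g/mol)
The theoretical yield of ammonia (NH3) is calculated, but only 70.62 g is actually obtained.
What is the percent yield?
Moles of N2 = 89.38 g ÷ 28.02 g/mol = 3.18986 mol
Mole ratio: 2 mol NH3 / 1 mol N2
Moles of NH3 = 3.18986 × (2/1) = 6.37973 mol
Theoretical yield = 6.37973 mol × 17.03 g/mol = 108.65 g
Actual yield = 70.62 g
Percent yield = (70.62 / 108.65) × 100% = 65.0%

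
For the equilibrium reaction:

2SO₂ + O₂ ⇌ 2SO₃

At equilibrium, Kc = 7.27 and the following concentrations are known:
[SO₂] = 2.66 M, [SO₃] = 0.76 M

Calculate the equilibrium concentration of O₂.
[O₂] = 0.0112 M

Kc = ([SO₃]^2) / ([SO₂]^2 × [O₂]) = 7.27
[O₂]^1 = (product terms)/(Kc · other reactant terms) = 0.5776 / (7.27 · 7.0756) = 0.011229
[O₂] = 0.0112 M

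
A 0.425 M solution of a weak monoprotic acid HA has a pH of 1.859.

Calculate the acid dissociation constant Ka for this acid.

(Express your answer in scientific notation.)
K_a = 4.66e-04

[H⁺] = 10^(−pH) = 10^(−1.859) = 1.384e-02 M. For HA ⇌ H⁺ + A⁻, Ka = x²/(C − x) = (1.384e-02)²/(0.425 − 1.384e-02) = 4.66e-04.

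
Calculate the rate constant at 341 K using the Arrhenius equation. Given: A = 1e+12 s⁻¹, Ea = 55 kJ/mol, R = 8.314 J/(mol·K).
3.76e+03 s⁻¹

k = A·exp(-Ea/(R·T)) = 1e+12·exp(-55000/(8.314·341)) = 1e+12·exp(-19.3998) = 1e+12·3.7562e-09 = 3.76e+03 s⁻¹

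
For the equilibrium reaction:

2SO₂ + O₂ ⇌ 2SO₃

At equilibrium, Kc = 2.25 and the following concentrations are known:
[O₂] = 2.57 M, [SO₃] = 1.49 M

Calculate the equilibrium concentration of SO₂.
[SO₂] = 0.6196 M

Kc = ([SO₃]^2) / ([SO₂]^2 × [O₂]) = 2.25
[SO₂]^2 = (product terms)/(Kc · other reactant terms) = 2.2201 / (2.25 · 2.57) = 0.38393
[SO₂] = (0.38393)^(1/2) = 0.6196 M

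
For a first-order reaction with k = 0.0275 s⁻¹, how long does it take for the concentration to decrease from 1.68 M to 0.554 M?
40.34 s

From ln[A] = ln[A]₀ - k·t: t = ln([A]₀/[A])/k = ln(1.68/0.554)/0.0275 = ln(3.0325)/0.0275 = 1.1094/0.0275 = 40.34 s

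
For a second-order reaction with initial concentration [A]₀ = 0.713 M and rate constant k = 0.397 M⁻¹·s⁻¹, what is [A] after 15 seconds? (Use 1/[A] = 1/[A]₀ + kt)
0.1359 M

1/[A] = 1/[A]₀ + k·t = 1/0.713 + (0.397)·(15) = 1.4025 + 5.9550 = 7.3575
[A] = 1/7.3575 = 0.1359 M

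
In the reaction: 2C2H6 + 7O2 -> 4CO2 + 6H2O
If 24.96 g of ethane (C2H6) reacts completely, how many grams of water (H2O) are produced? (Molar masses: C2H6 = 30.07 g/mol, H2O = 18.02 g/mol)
Moles of C2H6 = 24.96 g ÷ 30.07 g/mol = 0.830063 mol
Mole ratio: 6 mol H2O / 2 mol C2H6
Moles of H2O = 0.830063 × (6/2) = 2.49019 mol
Mass of H2O = 2.49019 mol × 18.02 g/mol = 44.87 g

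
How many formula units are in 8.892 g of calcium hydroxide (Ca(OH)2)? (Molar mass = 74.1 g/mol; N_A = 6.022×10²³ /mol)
Moles = 8.892 g ÷ 74.1 g/mol = 0.12 mol
Formula units = 0.12 mol × 6.022×10²³ /mol = 7.226e+22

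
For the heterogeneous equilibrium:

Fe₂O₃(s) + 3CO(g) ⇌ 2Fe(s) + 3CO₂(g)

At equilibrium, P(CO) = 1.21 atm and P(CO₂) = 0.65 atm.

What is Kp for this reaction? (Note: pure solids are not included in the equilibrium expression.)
K_p = 0.155

Solids (Fe₂O₃, Fe) are excluded.
Kp = P(CO₂)³/P(CO)³ = (0.65)³/(1.21)³ = 0.2746/1.772 = 0.155.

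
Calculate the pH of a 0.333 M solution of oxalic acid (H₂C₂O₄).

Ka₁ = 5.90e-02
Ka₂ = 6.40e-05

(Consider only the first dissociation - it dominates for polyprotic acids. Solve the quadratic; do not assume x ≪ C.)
pH = 0.94

x² + Ka₁·x − Ka₁·C = 0 with Ka₁ = 5.90e-02, C = 0.333.
x = (−Ka₁ + √(Ka₁² + 4·Ka₁·C))/2 = 1.1374e-01 M, so pH = 0.94.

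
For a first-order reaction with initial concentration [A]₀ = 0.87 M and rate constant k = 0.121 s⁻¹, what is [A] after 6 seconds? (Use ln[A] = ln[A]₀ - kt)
0.4209 M

ln[A] = ln[A]₀ - k·t = ln(0.87) - (0.121)·(6) = -0.1393 - 0.7260 = -0.8653
[A] = e^(-0.8653) = 0.4209 M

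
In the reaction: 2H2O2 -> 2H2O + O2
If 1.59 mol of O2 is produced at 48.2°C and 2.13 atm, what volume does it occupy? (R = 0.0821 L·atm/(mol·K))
T = 48.2°C + 273.15 = 321.35 K
V = nRT/P = (1.59 × 0.0821 × 321.35) / 2.13
V = 19.69 L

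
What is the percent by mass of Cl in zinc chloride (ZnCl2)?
Mass of Cl in formula = 35.45 × 2 = 70.9 g/mol
Molar mass = 136.28 g/mol
% Cl = (70.9/136.28) × 100% = 52.03%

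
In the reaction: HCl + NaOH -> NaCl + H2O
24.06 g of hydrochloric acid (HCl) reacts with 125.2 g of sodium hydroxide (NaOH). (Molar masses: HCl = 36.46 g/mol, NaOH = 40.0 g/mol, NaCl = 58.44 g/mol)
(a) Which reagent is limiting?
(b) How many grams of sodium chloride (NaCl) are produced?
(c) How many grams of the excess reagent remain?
(a) HCl, (b) 38.56 g, (c) 98.8 g

Moles of HCl = 24.06 g ÷ 36.46 g/mol = 0.659901 mol
Moles of NaOH = 125.2 g ÷ 40.0 g/mol = 3.13 mol
Moles ÷ coefficient: HCl: 0.659901/1 = 0.6599, NaOH: 3.13/1 = 3.13
(a) HCl has the smaller value, so HCl is the limiting reagent.
(b) Moles of NaCl = 0.659901 mol HCl × (1/1) = 0.659901 mol; mass = 0.659901 mol × 58.44 g/mol = 38.56 g
(c) NaOH consumed = 0.659901 × (1/1) = 0.659901 mol; remaining = 3.13 − 0.659901 = 2.4701 mol; mass = 2.4701 mol × 40.0 g/mol = 98.8 g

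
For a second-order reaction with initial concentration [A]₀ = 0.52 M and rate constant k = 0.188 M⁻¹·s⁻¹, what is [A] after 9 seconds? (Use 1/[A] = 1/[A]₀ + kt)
0.2766 M

1/[A] = 1/[A]₀ + k·t = 1/0.52 + (0.188)·(9) = 1.9231 + 1.6920 = 3.6151
[A] = 1/3.6151 = 0.2766 M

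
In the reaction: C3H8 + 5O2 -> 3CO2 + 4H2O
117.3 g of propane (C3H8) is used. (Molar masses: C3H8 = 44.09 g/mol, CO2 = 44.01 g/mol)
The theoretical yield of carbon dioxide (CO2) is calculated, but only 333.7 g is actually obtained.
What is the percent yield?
Moles of C3H8 = 117.3 g ÷ 44.09 g/mol = 2.66047 mol
Mole ratio: 3 mol CO2 / 1 mol C3H8
Moles of CO2 = 2.66047 × (3/1) = 7.9814 mol
Theoretical yield = 7.9814 mol × 44.01 g/mol = 351.26 g
Actual yield = 333.7 g
Percent yield = (333.7 / 351.26) × 100% = 95.0%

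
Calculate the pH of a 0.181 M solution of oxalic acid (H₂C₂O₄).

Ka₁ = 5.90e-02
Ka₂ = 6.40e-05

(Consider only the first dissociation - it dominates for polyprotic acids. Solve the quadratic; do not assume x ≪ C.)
pH = 1.11

x² + Ka₁·x − Ka₁·C = 0 with Ka₁ = 5.90e-02, C = 0.181.
x = (−Ka₁ + √(Ka₁² + 4·Ka₁·C))/2 = 7.7967e-02 M, so pH = 1.11.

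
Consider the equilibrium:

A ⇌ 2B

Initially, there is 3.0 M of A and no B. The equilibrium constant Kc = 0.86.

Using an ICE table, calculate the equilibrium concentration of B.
[B] = 1.406 M

ICE: [A] = 3.0 − x, [B] = 2x.
Kc = (2x)²/(3.0 − x) = 0.86 ⇒ 4x² + 0.86x − 2.58 = 0.
x = (−0.86 + √(0.86² + 4·4·2.58))/(2·4) = (−0.86 + √42.02)/8 = 0.70278.
[B] = 2x = 1.406 M.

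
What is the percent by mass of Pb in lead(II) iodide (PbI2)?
Mass of Pb in formula = 207.2 × 1 = 207.2 g/mol
Molar mass = 461.0 g/mol
% Pb = (207.2/461.0) × 100% = 44.95%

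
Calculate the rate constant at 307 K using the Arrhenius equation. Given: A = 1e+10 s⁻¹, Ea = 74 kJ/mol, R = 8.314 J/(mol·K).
2.56e-03 s⁻¹

k = A·exp(-Ea/(R·T)) = 1e+10·exp(-74000/(8.314·307)) = 1e+10·exp(-28.9923) = 1e+10·2.5632e-13 = 2.56e-03 s⁻¹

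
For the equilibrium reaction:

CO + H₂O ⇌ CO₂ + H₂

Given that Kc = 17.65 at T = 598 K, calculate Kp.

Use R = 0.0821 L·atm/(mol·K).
K_p = 17.6500

Δn = (moles gaseous products) − (moles gaseous reactants) = 0
T = 598 K; RT = 0.0821 × 598 = 49.0958
Kp = Kc·(RT)^Δn = 17.65 × (49.0958)^0 = 17.65 × 1 = 17.6500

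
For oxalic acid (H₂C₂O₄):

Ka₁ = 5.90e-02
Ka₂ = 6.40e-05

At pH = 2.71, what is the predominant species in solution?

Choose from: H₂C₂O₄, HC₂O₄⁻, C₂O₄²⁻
HC₂O₄⁻

pKa1 = 1.23, pKa2 = 4.19. Each pKa is the crossover between adjacent species; pH = 2.71 lies in the region where HC₂O₄⁻ predominates.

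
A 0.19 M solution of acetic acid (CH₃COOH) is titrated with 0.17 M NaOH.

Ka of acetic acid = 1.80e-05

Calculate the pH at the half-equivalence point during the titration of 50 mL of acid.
pH = pKa = 4.74

At the half-equivalence point, [HA] = [A⁻], so by Henderson–Hasselbalch pH = pKa + log(1) = pKa.
pKa = −log(1.80e-05) = 4.74.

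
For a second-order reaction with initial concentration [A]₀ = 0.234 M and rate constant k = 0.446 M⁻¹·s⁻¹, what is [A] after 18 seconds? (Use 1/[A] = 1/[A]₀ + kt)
0.0813 M

1/[A] = 1/[A]₀ + k·t = 1/0.234 + (0.446)·(18) = 4.2735 + 8.0280 = 12.3015
[A] = 1/12.3015 = 0.0813 M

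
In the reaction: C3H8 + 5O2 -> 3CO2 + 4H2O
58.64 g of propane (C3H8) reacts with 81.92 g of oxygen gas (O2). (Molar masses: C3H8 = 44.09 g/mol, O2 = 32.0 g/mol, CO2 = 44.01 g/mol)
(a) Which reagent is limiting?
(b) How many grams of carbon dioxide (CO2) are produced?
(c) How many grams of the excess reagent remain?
(a) O2, (b) 67.6 g, (c) 36.07 g

Moles of C3H8 = 58.64 g ÷ 44.09 g/mol = 1.33001 mol
Moles of O2 = 81.92 g ÷ 32.0 g/mol = 2.56 mol
Moles ÷ coefficient: C3H8: 1.33001/1 = 1.33, O2: 2.56/5 = 0.512
(a) O2 has the smaller value, so O2 is the limiting reagent.
(b) Moles of CO2 = 2.56 mol O2 × (3/5) = 1.536 mol; mass = 1.536 mol × 44.01 g/mol = 67.6 g
(c) C3H8 consumed = 2.56 × (1/5) = 0.512 mol; remaining = 1.33001 − 0.512 = 0.818007 mol; mass = 0.818007 mol × 44.09 g/mol = 36.07 g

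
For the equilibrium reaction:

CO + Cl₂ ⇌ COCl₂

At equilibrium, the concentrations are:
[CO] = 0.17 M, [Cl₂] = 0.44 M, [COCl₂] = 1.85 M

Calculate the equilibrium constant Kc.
K_c = 24.7326

Kc = ([COCl₂]) / ([CO] × [Cl₂])
   = ((1.85)) / ((0.17)·(0.44))
   = 1.85 / 0.0748 = 24.7326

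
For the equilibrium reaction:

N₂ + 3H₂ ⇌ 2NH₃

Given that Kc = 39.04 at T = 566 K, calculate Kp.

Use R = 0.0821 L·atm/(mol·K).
K_p = 0.0181

Δn = (moles gaseous products) − (moles gaseous reactants) = -2
T = 566 K; RT = 0.0821 × 566 = 46.4686
Kp = Kc·(RT)^Δn = 39.04 × (46.4686)^-2 = 39.04 × 0.000463106 = 0.0181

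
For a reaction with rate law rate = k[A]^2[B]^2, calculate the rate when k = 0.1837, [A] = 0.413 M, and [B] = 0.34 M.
0.003622 M/s

rate = k·[A]^2·[B]^2 = 0.1837·(0.413)^2·(0.34)^2 = 0.1837·0.170569·0.1156 = 0.003622 M/s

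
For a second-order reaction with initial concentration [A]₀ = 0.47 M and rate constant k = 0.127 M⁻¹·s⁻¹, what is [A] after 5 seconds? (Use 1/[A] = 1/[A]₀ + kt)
0.3620 M

1/[A] = 1/[A]₀ + k·t = 1/0.47 + (0.127)·(5) = 2.1277 + 0.6350 = 2.7627
[A] = 1/2.7627 = 0.3620 M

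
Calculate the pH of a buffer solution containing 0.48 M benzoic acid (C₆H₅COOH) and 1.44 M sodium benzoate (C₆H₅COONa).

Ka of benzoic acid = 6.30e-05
pH = 4.68

pKa = -log(6.30e-05) = 4.20. pH = pKa + log([A⁻]/[HA]) = 4.20 + log(1.44/0.48)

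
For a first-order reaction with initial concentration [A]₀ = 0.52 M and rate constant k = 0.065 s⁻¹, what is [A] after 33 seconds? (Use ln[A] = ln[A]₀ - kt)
0.0609 M

ln[A] = ln[A]₀ - k·t = ln(0.52) - (0.065)·(33) = -0.6539 - 2.1450 = -2.7989
[A] = e^(-2.7989) = 0.0609 M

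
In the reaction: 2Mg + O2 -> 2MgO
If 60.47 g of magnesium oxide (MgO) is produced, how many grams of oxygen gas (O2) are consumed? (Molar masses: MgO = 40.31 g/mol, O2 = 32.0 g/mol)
Moles of MgO = 60.47 g ÷ 40.31 g/mol = 1.50012 mol
Mole ratio: 1 mol O2 / 2 mol MgO
Moles of O2 = 1.50012 × (1/2) = 0.750062 mol
Mass of O2 = 0.750062 mol × 32.0 g/mol = 24 g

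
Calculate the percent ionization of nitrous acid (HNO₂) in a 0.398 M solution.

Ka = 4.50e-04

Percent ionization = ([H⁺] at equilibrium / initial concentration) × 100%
Percent ionization = 3.31%

Let x = [H⁺]. Ka = x²/(C - x) ⇒ x² + (4.50e-04)x - (4.50e-04)(0.398) = 0. x = 1.3160e-02. Percent = (1.3160e-02/0.398) × 100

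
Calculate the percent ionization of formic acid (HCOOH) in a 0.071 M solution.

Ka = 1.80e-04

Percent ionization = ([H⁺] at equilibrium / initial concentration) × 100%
Percent ionization = 4.91%

Let x = [H⁺]. Ka = x²/(C - x) ⇒ x² + (1.80e-04)x - (1.80e-04)(0.071) = 0. x = 3.4860e-03. Percent = (3.4860e-03/0.071) × 100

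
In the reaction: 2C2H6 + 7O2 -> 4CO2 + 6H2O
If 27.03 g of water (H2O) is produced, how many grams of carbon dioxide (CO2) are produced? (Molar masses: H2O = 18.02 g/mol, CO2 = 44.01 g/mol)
Moles of H2O = 27.03 g ÷ 18.02 g/mol = 1.5 mol
Mole ratio: 4 mol CO2 / 6 mol H2O
Moles of CO2 = 1.5 × (4/6) = 1 mol
Mass of CO2 = 1 mol × 44.01 g/mol = 44.01 g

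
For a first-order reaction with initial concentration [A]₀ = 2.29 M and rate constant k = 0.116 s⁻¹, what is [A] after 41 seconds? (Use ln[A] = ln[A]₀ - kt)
0.0197 M

ln[A] = ln[A]₀ - k·t = ln(2.29) - (0.116)·(41) = 0.8286 - 4.7560 = -3.9274
[A] = e^(-3.9274) = 0.0197 M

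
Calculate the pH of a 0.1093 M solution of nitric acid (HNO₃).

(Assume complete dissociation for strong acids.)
pH = 0.96

[H⁺] = 0.1093 M for strong acid. pH = -log[H⁺] = -log(0.1093)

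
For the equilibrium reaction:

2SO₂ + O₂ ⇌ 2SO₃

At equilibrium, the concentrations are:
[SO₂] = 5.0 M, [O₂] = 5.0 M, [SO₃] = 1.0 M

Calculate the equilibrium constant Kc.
K_c = 8.00e-03

Kc = ([SO₃]^2) / ([SO₂]^2 × [O₂])
   = ((1.0)^2) / ((5.0)^2·(5.0))
   = 1 / 125 = 8.00e-03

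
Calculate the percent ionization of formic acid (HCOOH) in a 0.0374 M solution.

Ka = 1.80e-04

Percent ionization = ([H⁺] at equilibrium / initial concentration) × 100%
Percent ionization = 6.7%

Let x = [H⁺]. Ka = x²/(C - x) ⇒ x² + (1.80e-04)x - (1.80e-04)(0.0374) = 0. x = 2.5062e-03. Percent = (2.5062e-03/0.0374) × 100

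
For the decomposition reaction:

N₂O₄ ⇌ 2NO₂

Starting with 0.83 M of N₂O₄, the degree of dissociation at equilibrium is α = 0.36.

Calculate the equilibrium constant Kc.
K_c = 0.6723

x = α·[A]₀ = 0.36 × 0.83 = 0.2988 M dissociated.
At eq: [N₂O₄] = 0.83 − 0.2988 = 0.5312 M; [NO₂] = 2x = 0.5976 M.
Kc = [NO₂]²/[N₂O₄] = (0.5976)²/0.5312 = 0.6723.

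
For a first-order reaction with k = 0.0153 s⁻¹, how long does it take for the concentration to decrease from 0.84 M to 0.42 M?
45.30 s

From ln[A] = ln[A]₀ - k·t: t = ln([A]₀/[A])/k = ln(0.84/0.42)/0.0153 = ln(2.0000)/0.0153 = 0.6931/0.0153 = 45.30 s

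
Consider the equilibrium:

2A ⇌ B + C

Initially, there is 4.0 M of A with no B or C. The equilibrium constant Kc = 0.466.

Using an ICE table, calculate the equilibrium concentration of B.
[B] = 1.154 M

ICE: [A] = 4.0 − 2x, [B] = [C] = x.
Kc = x²/(4.0 − 2x)² = 0.466 ⇒ √Kc = x/(4.0 − 2x).
x = √0.466·4.0/(1 + 2√0.466) = 0.68264·4.0/2.3653 = 1.1544.
[B] = x = 1.154 M.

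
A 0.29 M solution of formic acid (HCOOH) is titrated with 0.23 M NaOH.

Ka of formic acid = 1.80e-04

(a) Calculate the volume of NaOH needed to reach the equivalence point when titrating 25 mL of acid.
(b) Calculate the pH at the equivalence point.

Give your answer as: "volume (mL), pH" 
V = 31.5 mL, pH = 8.43

(a) At equivalence: moles acid = moles base.
moles acid = 0.29 × 0.025 = 0.00725 mol; V_NaOH = 0.00725/0.23 = 0.03152 L = 31.5 mL.
(b) At equivalence, all acid → conjugate base A⁻ at [A⁻] = 0.00725/0.05652 = 0.1283 M.
Kb = Kw/Ka = 1.0e-14/1.80e-04 = 5.556e-11; [OH⁻] = √(Kb·[A⁻]) = 2.669e-06; pOH = 5.57; pH = 14 − pOH = 8.43.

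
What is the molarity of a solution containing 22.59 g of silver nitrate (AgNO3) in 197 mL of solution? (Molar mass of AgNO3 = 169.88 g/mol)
Moles of AgNO3 = 22.59 g ÷ 169.88 g/mol = 0.132976 mol
Volume = 197 mL = 0.197 L
Molarity = 0.132976 mol ÷ 0.197 L = 0.675 M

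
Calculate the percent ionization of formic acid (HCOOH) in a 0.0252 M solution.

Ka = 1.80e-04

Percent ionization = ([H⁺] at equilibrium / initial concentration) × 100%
Percent ionization = 8.1%

Let x = [H⁺]. Ka = x²/(C - x) ⇒ x² + (1.80e-04)x - (1.80e-04)(0.0252) = 0. x = 2.0417e-03. Percent = (2.0417e-03/0.0252) × 100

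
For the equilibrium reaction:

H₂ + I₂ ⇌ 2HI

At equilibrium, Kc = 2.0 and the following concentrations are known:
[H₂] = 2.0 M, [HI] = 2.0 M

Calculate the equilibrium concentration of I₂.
[I₂] = 1.0000 M

Kc = ([HI]^2) / ([H₂] × [I₂]) = 2.0
[I₂]^1 = (product terms)/(Kc · other reactant terms) = 4 / (2.0 · 2) = 1
[I₂] = 1.0000 M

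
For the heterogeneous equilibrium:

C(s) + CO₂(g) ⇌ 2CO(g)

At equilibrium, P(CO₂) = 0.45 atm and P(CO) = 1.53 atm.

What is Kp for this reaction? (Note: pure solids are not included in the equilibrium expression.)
K_p = 5.202

Solid C is excluded.
Kp = P(CO)²/P(CO₂) = (1.53)²/0.45 = 2.341/0.45 = 5.202.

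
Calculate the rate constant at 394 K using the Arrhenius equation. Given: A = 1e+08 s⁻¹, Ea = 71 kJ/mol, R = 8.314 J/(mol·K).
3.86e-02 s⁻¹

k = A·exp(-Ea/(R·T)) = 1e+08·exp(-71000/(8.314·394)) = 1e+08·exp(-21.6747) = 1e+08·3.8621e-10 = 3.86e-02 s⁻¹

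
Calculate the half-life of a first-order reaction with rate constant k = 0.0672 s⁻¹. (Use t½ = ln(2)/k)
10.31 s

t½ = ln(2)/k = 0.6931/0.0672 = 10.31 s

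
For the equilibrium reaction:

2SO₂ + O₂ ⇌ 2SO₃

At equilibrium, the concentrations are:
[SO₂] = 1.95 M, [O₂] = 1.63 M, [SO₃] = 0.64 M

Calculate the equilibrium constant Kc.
K_c = 0.0661

Kc = ([SO₃]^2) / ([SO₂]^2 × [O₂])
   = ((0.64)^2) / ((1.95)^2·(1.63))
   = 0.4096 / 6.1981 = 0.0661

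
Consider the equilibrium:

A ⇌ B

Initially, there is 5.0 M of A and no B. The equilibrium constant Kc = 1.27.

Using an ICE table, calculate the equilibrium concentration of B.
[B] = 2.797 M

ICE: [A] = 5.0 − x, [B] = x.
Kc = x/(5.0 − x) = 1.27 ⇒ x = 1.27·5.0/(1 + 1.27) = 6.35/2.27 = 2.797.
[B] = x = 2.797 M.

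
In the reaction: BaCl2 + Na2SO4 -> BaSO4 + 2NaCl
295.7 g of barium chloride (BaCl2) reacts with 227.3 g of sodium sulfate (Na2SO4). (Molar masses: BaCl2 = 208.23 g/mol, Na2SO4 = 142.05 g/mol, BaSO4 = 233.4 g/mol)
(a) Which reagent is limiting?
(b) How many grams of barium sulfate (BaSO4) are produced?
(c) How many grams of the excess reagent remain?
(a) BaCl2, (b) 331.4 g, (c) 25.58 g

Moles of BaCl2 = 295.7 g ÷ 208.23 g/mol = 1.42006 mol
Moles of Na2SO4 = 227.3 g ÷ 142.05 g/mol = 1.60014 mol
Moles ÷ coefficient: BaCl2: 1.42006/1 = 1.42, Na2SO4: 1.60014/1 = 1.6
(a) BaCl2 has the smaller value, so BaCl2 is the limiting reagent.
(b) Moles of BaSO4 = 1.42006 mol BaCl2 × (1/1) = 1.42006 mol; mass = 1.42006 mol × 233.4 g/mol = 331.4 g
(c) Na2SO4 consumed = 1.42006 × (1/1) = 1.42006 mol; remaining = 1.60014 − 1.42006 = 0.180076 mol; mass = 0.180076 mol × 142.05 g/mol = 25.58 g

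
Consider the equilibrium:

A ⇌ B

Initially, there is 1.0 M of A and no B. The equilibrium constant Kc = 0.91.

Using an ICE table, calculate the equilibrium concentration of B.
[B] = 0.476 M

ICE: [A] = 1.0 − x, [B] = x.
Kc = x/(1.0 − x) = 0.91 ⇒ x = 0.91·1.0/(1 + 0.91) = 0.91/1.91 = 0.4764.
[B] = x = 0.476 M.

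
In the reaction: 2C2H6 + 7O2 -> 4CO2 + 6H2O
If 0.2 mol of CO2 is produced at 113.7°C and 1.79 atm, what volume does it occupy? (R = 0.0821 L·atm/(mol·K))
T = 113.7°C + 273.15 = 386.85 K
V = nRT/P = (0.2 × 0.0821 × 386.85) / 1.79
V = 3.55 L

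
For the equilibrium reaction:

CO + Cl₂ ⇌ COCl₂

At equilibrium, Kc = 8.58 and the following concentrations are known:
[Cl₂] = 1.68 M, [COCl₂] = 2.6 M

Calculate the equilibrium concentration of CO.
[CO] = 0.1804 M

Kc = ([COCl₂]) / ([CO] × [Cl₂]) = 8.58
[CO]^1 = (product terms)/(Kc · other reactant terms) = 2.6 / (8.58 · 1.68) = 0.18038
[CO] = 0.1804 M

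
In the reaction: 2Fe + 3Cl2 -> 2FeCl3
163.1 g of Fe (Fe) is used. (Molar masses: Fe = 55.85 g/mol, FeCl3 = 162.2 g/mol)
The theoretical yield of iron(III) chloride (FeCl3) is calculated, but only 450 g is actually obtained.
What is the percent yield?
Moles of Fe = 163.1 g ÷ 55.85 g/mol = 2.92032 mol
Mole ratio: 2 mol FeCl3 / 2 mol Fe
Moles of FeCl3 = 2.92032 × (2/2) = 2.92032 mol
Theoretical yield = 2.92032 mol × 162.2 g/mol = 473.68 g
Actual yield = 450 g
Percent yield = (450 / 473.68) × 100% = 95.0%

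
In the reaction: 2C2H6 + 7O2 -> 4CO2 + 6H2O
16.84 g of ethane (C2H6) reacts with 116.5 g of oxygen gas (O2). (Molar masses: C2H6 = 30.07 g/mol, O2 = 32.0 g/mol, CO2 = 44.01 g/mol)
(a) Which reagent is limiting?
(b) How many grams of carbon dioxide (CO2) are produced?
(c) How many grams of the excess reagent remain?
(a) C2H6, (b) 49.29 g, (c) 53.78 g

Moles of C2H6 = 16.84 g ÷ 30.07 g/mol = 0.560027 mol
Moles of O2 = 116.5 g ÷ 32.0 g/mol = 3.64062 mol
Moles ÷ coefficient: C2H6: 0.560027/2 = 0.28, O2: 3.64062/7 = 0.5201
(a) C2H6 has the smaller value, so C2H6 is the limiting reagent.
(b) Moles of CO2 = 0.560027 mol C2H6 × (4/2) = 1.12005 mol; mass = 1.12005 mol × 44.01 g/mol = 49.29 g
(c) O2 consumed = 0.560027 × (7/2) = 1.96009 mol; remaining = 3.64062 − 1.96009 = 1.68053 mol; mass = 1.68053 mol × 32.0 g/mol = 53.78 g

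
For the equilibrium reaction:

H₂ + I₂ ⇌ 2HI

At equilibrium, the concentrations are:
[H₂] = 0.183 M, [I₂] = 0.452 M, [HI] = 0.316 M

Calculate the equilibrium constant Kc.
K_c = 1.2072

Kc = ([HI]^2) / ([H₂] × [I₂])
   = ((0.316)^2) / ((0.183)·(0.452))
   = 0.099856 / 0.082716 = 1.2072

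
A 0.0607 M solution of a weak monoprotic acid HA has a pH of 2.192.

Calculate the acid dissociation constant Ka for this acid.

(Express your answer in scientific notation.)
K_a = 7.61e-04

[H⁺] = 10^(−pH) = 10^(−2.192) = 6.427e-03 M. For HA ⇌ H⁺ + A⁻, Ka = x²/(C − x) = (6.427e-03)²/(0.0607 − 6.427e-03) = 7.61e-04.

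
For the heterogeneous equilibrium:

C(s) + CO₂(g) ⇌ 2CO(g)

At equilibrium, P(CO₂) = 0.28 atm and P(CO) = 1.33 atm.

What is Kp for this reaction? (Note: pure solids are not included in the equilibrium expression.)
K_p = 6.317

Solid C is excluded.
Kp = P(CO)²/P(CO₂) = (1.33)²/0.28 = 1.769/0.28 = 6.317.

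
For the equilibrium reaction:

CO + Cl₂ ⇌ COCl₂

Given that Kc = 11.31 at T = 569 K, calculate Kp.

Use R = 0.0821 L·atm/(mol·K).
K_p = 0.2421

Δn = (moles gaseous products) − (moles gaseous reactants) = -1
T = 569 K; RT = 0.0821 × 569 = 46.7149
Kp = Kc·(RT)^Δn = 11.31 × (46.7149)^-1 = 11.31 × 0.0214064 = 0.2421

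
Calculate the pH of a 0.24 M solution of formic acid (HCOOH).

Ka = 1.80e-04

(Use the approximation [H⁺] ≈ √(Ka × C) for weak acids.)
pH = 2.18

[H⁺] = √(Ka × C) = √(1.80e-04 × 0.24) = 6.5727e-03. pH = -log(6.5727e-03)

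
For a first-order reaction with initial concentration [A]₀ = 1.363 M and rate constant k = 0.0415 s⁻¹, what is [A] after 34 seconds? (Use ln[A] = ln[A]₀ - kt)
0.3324 M

ln[A] = ln[A]₀ - k·t = ln(1.363) - (0.0415)·(34) = 0.3097 - 1.4110 = -1.1013
[A] = e^(-1.1013) = 0.3324 M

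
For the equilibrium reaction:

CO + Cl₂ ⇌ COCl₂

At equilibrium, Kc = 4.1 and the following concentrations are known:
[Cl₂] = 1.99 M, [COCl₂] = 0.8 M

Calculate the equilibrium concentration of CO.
[CO] = 0.0981 M

Kc = ([COCl₂]) / ([CO] × [Cl₂]) = 4.1
[CO]^1 = (product terms)/(Kc · other reactant terms) = 0.8 / (4.1 · 1.99) = 0.098051
[CO] = 0.0981 M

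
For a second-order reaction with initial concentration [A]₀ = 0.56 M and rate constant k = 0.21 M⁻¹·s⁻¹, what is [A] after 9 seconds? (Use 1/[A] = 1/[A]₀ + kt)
0.2721 M

1/[A] = 1/[A]₀ + k·t = 1/0.56 + (0.21)·(9) = 1.7857 + 1.8900 = 3.6757
[A] = 1/3.6757 = 0.2721 M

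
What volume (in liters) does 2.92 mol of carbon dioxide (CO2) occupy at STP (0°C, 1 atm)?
At STP, 1 mol of gas occupies 22.4 L
Volume = 2.92 mol × 22.4 L/mol = 65.41 L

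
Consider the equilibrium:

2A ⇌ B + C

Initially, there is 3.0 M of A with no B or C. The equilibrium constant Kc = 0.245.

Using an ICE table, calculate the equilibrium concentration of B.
[B] = 0.746 M

ICE: [A] = 3.0 − 2x, [B] = [C] = x.
Kc = x²/(3.0 − 2x)² = 0.245 ⇒ √Kc = x/(3.0 − 2x).
x = √0.245·3.0/(1 + 2√0.245) = 0.49497·3.0/1.9899 = 0.74621.
[B] = x = 0.746 M.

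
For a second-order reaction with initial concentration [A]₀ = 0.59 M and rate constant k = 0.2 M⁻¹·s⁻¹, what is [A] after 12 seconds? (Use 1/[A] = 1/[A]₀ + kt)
0.2442 M

1/[A] = 1/[A]₀ + k·t = 1/0.59 + (0.2)·(12) = 1.6949 + 2.4000 = 4.0949
[A] = 1/4.0949 = 0.2442 M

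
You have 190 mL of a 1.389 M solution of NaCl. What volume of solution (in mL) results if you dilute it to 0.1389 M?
Using M₁V₁ = M₂V₂:
1.389 × 190 = 0.1389 × V₂
V₂ = (1.389 × 190) / 0.1389 = 1900 mL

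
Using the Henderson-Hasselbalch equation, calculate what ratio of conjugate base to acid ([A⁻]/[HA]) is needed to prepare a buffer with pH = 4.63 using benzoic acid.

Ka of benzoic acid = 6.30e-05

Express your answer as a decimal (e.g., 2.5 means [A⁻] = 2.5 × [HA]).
[A⁻]/[HA] = 2.687

pKa = −log(6.30e-05) = 4.2007. pH = pKa + log([A⁻]/[HA]). 4.63 = 4.2007 + log(ratio). log(ratio) = 4.63 − 4.2007 = 0.4293. ratio = 10^(0.4293) = 2.687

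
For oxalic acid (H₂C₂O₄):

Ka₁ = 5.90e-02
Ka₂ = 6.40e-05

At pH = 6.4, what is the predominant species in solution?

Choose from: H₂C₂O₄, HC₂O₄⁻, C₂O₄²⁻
C₂O₄²⁻

pKa1 = 1.23, pKa2 = 4.19. Each pKa is the crossover between adjacent species; pH = 6.4 lies in the region where C₂O₄²⁻ predominates.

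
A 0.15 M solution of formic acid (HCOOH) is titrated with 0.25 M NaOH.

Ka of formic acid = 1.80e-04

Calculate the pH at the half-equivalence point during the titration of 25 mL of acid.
pH = pKa = 3.74

At the half-equivalence point, [HA] = [A⁻], so by Henderson–Hasselbalch pH = pKa + log(1) = pKa.
pKa = −log(1.80e-04) = 3.74.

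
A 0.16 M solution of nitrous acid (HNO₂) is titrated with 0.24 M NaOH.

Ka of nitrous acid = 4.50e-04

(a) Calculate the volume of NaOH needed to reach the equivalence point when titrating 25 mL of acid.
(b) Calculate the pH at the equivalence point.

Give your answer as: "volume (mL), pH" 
V = 16.7 mL, pH = 8.16

(a) At equivalence: moles acid = moles base.
moles acid = 0.16 × 0.025 = 0.004 mol; V_NaOH = 0.004/0.24 = 0.01667 L = 16.7 mL.
(b) At equivalence, all acid → conjugate base A⁻ at [A⁻] = 0.004/0.04167 = 0.096 M.
Kb = Kw/Ka = 1.0e-14/4.50e-04 = 2.222e-11; [OH⁻] = √(Kb·[A⁻]) = 1.461e-06; pOH = 5.84; pH = 14 − pOH = 8.16.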